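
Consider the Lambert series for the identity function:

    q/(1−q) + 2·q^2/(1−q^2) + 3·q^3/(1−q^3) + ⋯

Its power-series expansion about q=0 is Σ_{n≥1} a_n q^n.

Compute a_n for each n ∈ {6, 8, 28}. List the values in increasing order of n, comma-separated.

12, 15, 56

[q^6] f(6)=6,f(3)=3,f(2)=2,f(1)=1 ⇒ 12
[q^8] f(1)=1,f(2)=2,f(4)=4,f(8)=8 ⇒ 15
d|28:{28,14,7,4,2,1}  Σf=28+14+7+4+2+1=56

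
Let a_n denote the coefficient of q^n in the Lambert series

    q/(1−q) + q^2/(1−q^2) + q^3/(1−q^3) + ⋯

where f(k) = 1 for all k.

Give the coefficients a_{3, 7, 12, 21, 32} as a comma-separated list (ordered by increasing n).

d|3:{1,3}  Σf=1+1=2
d|7:{1,7}  Σf=1+1=2
[q^12] f(1)=1,f(2)=1,f(3)=1,f(4)=1,f(6)=1,f(12)=1 ⇒ 6
q^21  k|21↦f(k): 1:1 3:1 7:1 21:1  a_21=4
[q^32] f(1)=1,f(2)=1,f(4)=1,f(8)=1,f(16)=1,f(32)=1 ⇒ 6

2, 2, 6, 4, 6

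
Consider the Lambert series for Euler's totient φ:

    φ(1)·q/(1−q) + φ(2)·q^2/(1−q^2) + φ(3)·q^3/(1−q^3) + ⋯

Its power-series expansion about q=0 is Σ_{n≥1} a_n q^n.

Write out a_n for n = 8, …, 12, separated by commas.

q^8  k|8↦φ(k): 8:4 4:2 2:1 1:1  a_8=8
n=9: 1·9 3·3 9·1  φ→[1+2+6]=9
[q^10] φ(10)=4,φ(5)=4,φ(2)=1,φ(1)=1 ⇒ 10
[q^11] φ(11)=10,φ(1)=1 ⇒ 11
n=12: 12·1 6·2 4·3 3·4 2·6 1·12  φ→[4+2+2+2+1+1]=12

8, 9, 10, 11, 12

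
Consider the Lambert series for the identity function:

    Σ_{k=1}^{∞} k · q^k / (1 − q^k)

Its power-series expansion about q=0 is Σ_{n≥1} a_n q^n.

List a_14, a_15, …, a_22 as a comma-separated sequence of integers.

24, 24, 31, 18, 39, 20, 42, 32, 36

d|14:{1,2,7,14}  Σf=1+2+7+14=24
q^15  k|15↦f(k): 15:15 5:5 3:3 1:1  a_15=24
[q^16] f(1)=1,f(2)=2,f(4)=4,f(8)=8,f(16)=16 ⇒ 31
n=17: 17·1 1·17  f→[17+1]=18
[q^18] f(18)=18,f(9)=9,f(6)=6,f(3)=3,f(2)=2,f(1)=1 ⇒ 39
q^19  k|19↦f(k): 19:19 1:1  a_19=20
[q^20] f(20)=20,f(10)=10,f(5)=5,f(4)=4,f(2)=2,f(1)=1 ⇒ 42
d|21:{21,7,3,1}  Σf=21+7+3+1=32
n=22: 1·22 2·11 11·2 22·1  f→[1+2+11+22]=36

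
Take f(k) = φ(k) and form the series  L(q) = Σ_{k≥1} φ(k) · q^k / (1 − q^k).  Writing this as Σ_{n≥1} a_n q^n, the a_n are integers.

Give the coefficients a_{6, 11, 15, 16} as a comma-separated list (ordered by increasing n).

n=6: 1·6 2·3 3·2 6·1  φ→[1+1+2+2]=6
d|11:{1,11}  Σφ=1+10=11
[q^15] φ(15)=8,φ(5)=4,φ(3)=2,φ(1)=1 ⇒ 15
q^16  k|16↦φ(k): 1:1 2:1 4:2 8:4 16:8  a_16=16

6, 11, 15, 16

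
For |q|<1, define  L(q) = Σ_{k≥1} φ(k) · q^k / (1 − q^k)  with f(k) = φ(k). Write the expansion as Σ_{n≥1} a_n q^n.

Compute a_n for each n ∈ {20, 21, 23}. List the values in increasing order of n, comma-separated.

[q^20] φ(20)=8,φ(10)=4,φ(5)=4,φ(4)=2,φ(2)=1,φ(1)=1 ⇒ 20
q^21  k|21↦φ(k): 21:12 7:6 3:2 1:1  a_21=21
[q^23] φ(23)=22,φ(1)=1 ⇒ 23

20, 21, 23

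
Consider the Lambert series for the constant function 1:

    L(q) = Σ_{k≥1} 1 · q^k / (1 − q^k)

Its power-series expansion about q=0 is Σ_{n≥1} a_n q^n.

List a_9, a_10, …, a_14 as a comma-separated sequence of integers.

3, 4, 2, 6, 2, 4

d|9:{1,3,9}  Σf=1+1+1=3
[q^10] f(1)=1,f(2)=1,f(5)=1,f(10)=1 ⇒ 4
n=11: 1·11 11·1  f→[1+1]=2
n=12: 12·1 6·2 4·3 3·4 2·6 1·12  f→[1+1+1+1+1+1]=6
d|13:{13,1}  Σf=1+1=2
q^14  k|14↦f(k): 1:1 2:1 7:1 14:1  a_14=4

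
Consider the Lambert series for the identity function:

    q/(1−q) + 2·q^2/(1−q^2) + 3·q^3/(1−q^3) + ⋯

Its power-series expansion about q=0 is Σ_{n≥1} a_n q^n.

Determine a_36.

[q^36] f(1)=1,f(2)=2,f(3)=3,f(4)=4,f(6)=6,f(9)=9,f(12)=12,f(18)=18,f(36)=36 ⇒ 91

a_36 = 91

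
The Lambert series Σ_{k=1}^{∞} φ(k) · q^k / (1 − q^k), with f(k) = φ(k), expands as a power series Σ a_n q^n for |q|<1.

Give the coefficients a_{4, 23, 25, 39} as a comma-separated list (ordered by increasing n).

[q^4] φ(1)=1,φ(2)=1,φ(4)=2 ⇒ 4
q^23  k|23↦φ(k): 1:1 23:22  a_23=23
[q^25] φ(25)=20,φ(5)=4,φ(1)=1 ⇒ 25
d|39:{39,13,3,1}  Σφ=24+12+2+1=39

4, 23, 25, 39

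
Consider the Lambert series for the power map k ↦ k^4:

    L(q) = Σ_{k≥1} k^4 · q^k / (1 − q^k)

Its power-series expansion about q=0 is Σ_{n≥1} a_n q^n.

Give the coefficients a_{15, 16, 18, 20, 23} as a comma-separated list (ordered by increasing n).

51332, 69905, 112931, 170898, 279842

q^15  k|15↦f(k): 1:1 3:81 5:625 15:50625  a_15=51332
q^16  k|16↦f(k): 1:1 2:16 4:256 8:4096 16:65536  a_16=69905
[q^18] f(1)=1,f(2)=16,f(3)=81,f(6)=1296,f(9)=6561,f(18)=104976 ⇒ 112931
n=20: 1·20 2·10 4·5 5·4 10·2 20·1  f→[1+16+256+625+10000+160000]=170898
n=23: 23·1 1·23  f→[279841+1]=279842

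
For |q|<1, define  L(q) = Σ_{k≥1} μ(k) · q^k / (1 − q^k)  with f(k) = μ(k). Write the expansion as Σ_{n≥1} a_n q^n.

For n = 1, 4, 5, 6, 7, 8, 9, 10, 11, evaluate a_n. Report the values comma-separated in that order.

q^1  k|1↦μ(k): 1:1  a_1=1
[q^4] μ(4)=0,μ(2)=-1,μ(1)=1 ⇒ 0
[q^5] μ(1)=1,μ(5)=-1 ⇒ 0
q^6  k|6↦μ(k): 6:1 3:-1 2:-1 1:1  a_6=0
[q^7] μ(1)=1,μ(7)=-1 ⇒ 0
q^8  k|8↦μ(k): 1:1 2:-1 4:0 8:0  a_8=0
d|9:{9,3,1}  Σμ=0+(-1)+1=0
[q^10] μ(1)=1,μ(2)=-1,μ(5)=-1,μ(10)=1 ⇒ 0
[q^11] μ(1)=1,μ(11)=-1 ⇒ 0

1, 0, 0, 0, 0, 0, 0, 0, 0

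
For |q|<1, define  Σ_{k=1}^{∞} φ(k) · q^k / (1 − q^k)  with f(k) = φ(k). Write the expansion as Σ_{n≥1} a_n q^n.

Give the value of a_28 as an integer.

q^28  k|28↦φ(k): 1:1 2:1 4:2 7:6 14:6 28:12  a_28=28

a_28 = 28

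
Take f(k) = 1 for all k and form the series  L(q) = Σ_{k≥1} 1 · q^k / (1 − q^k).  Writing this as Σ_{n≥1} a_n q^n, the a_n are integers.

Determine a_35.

a_35 = 4

q^35  k|35↦f(k): 35:1 7:1 5:1 1:1  a_35=4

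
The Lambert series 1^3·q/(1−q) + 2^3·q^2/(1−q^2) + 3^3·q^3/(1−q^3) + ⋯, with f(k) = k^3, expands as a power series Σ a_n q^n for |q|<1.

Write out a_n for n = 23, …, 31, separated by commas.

n=23: 1·23 23·1  f→[1+12167]=12168
q^24  k|24↦f(k): 24:13824 12:1728 8:512 6:216 4:64 3:27 2:8 1:1  a_24=16380
q^25  k|25↦f(k): 25:15625 5:125 1:1  a_25=15751
d|26:{1,2,13,26}  Σf=1+8+2197+17576=19782
n=27: 1·27 3·9 9·3 27·1  f→[1+27+729+19683]=20440
n=28: 28·1 14·2 7·4 4·7 2·14 1·28  f→[21952+2744+343+64+8+1]=25112
q^29  k|29↦f(k): 1:1 29:24389  a_29=24390
[q^30] f(1)=1,f(2)=8,f(3)=27,f(5)=125,f(6)=216,f(10)=1000,f(15)=3375,f(30)=27000 ⇒ 31752
[q^31] f(31)=29791,f(1)=1 ⇒ 29792

12168, 16380, 15751, 19782, 20440, 25112, 24390, 31752, 29792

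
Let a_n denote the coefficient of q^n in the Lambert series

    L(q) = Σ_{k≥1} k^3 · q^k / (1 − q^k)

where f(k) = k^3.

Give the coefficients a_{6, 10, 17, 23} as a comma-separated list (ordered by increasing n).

d|6:{6,3,2,1}  Σf=216+27+8+1=252
d|10:{10,5,2,1}  Σf=1000+125+8+1=1134
n=17: 1·17 17·1  f→[1+4913]=4914
[q^23] f(1)=1,f(23)=12167 ⇒ 12168

252, 1134, 4914, 12168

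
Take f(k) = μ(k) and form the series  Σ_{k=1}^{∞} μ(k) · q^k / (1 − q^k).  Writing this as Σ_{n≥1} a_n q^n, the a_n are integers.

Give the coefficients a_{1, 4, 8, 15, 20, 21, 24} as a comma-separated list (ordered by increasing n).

1, 0, 0, 0, 0, 0, 0

[q^1] μ(1)=1 ⇒ 1
n=4: 1·4 2·2 4·1  μ→[1+(-1)+0]=0
n=8: 8·1 4·2 2·4 1·8  μ→[0+0+(-1)+1]=0
q^15  k|15↦μ(k): 1:1 3:-1 5:-1 15:1  a_15=0
n=20: 20·1 10·2 5·4 4·5 2·10 1·20  μ→[0+1+(-1)+0+(-1)+1]=0
[q^21] μ(21)=1,μ(7)=-1,μ(3)=-1,μ(1)=1 ⇒ 0
n=24: 1·24 2·12 3·8 4·6 6·4 8·3 12·2 24·1  μ→[1+(-1)+(-1)+0+1+0+0+0]=0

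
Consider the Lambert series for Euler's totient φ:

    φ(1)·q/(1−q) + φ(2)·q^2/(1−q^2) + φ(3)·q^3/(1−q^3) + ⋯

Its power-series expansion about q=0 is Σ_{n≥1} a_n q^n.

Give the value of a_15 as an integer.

n=15: 1·15 3·5 5·3 15·1  φ→[1+2+4+8]=15

a_15 = 15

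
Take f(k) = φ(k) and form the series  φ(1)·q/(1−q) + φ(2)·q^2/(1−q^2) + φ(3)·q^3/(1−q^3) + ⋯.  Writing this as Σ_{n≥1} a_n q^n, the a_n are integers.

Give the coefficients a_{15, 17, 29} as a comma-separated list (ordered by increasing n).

q^15  k|15↦φ(k): 1:1 3:2 5:4 15:8  a_15=15
d|17:{17,1}  Σφ=16+1=17
[q^29] φ(29)=28,φ(1)=1 ⇒ 29

15, 17, 29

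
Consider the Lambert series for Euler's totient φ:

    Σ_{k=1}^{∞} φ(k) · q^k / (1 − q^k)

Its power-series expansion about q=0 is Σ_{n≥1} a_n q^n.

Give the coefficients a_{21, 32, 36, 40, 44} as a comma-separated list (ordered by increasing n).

n=21: 1·21 3·7 7·3 21·1  φ→[1+2+6+12]=21
q^32  k|32↦φ(k): 32:16 16:8 8:4 4:2 2:1 1:1  a_32=32
q^36  k|36↦φ(k): 1:1 2:1 3:2 4:2 6:2 9:6 12:4 18:6 36:12  a_36=36
q^40  k|40↦φ(k): 1:1 2:1 4:2 5:4 8:4 10:4 20:8 40:16  a_40=40
q^44  k|44↦φ(k): 44:20 22:10 11:10 4:2 2:1 1:1  a_44=44

21, 32, 36, 40, 44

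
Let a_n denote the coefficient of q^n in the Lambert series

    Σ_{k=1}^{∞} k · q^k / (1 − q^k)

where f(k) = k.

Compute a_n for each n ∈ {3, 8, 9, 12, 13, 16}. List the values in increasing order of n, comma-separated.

4, 15, 13, 28, 14, 31

q^3  k|3↦f(k): 1:1 3:3  a_3=4
d|8:{8,4,2,1}  Σf=8+4+2+1=15
q^9  k|9↦f(k): 1:1 3:3 9:9  a_9=13
[q^12] f(12)=12,f(6)=6,f(4)=4,f(3)=3,f(2)=2,f(1)=1 ⇒ 28
n=13: 1·13 13·1  f→[1+13]=14
q^16  k|16↦f(k): 1:1 2:2 4:4 8:8 16:16  a_16=31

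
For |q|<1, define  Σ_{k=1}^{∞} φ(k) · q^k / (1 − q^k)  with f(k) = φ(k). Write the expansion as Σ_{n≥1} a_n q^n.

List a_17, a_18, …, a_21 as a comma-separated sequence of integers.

[q^17] φ(17)=16,φ(1)=1 ⇒ 17
[q^18] φ(1)=1,φ(2)=1,φ(3)=2,φ(6)=2,φ(9)=6,φ(18)=6 ⇒ 18
q^19  k|19↦φ(k): 1:1 19:18  a_19=19
n=20: 1·20 2·10 4·5 5·4 10·2 20·1  φ→[1+1+2+4+4+8]=20
[q^21] φ(21)=12,φ(7)=6,φ(3)=2,φ(1)=1 ⇒ 21

17, 18, 19, 20, 21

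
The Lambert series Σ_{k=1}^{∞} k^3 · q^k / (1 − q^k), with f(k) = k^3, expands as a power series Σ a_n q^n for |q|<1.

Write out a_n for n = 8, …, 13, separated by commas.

585, 757, 1134, 1332, 2044, 2198

n=8: 1·8 2·4 4·2 8·1  f→[1+8+64+512]=585
n=9: 1·9 3·3 9·1  f→[1+27+729]=757
d|10:{1,2,5,10}  Σf=1+8+125+1000=1134
[q^11] f(11)=1331,f(1)=1 ⇒ 1332
q^12  k|12↦f(k): 1:1 2:8 3:27 4:64 6:216 12:1728  a_12=2044
d|13:{13,1}  Σf=2197+1=2198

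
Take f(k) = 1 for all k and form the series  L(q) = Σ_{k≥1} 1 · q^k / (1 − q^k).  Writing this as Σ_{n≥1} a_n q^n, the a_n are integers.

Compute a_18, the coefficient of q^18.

n=18: 18·1 9·2 6·3 3·6 2·9 1·18  f→[1+1+1+1+1+1]=6

a_18 = 6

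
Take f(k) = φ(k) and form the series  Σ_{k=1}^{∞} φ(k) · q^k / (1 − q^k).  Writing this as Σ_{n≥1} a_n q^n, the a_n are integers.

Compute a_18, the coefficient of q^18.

q^18  k|18↦φ(k): 18:6 9:6 6:2 3:2 2:1 1:1  a_18=18

a_18 = 18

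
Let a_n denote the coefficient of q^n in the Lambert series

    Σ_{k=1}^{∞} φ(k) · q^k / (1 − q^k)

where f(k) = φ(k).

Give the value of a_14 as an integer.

d|14:{1,2,7,14}  Σφ=1+1+6+6=14

a_14 = 14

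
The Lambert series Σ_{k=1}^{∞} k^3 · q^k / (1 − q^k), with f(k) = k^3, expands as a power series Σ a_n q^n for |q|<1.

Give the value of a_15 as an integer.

a_15 = 3528

d|15:{1,3,5,15}  Σf=1+27+125+3375=3528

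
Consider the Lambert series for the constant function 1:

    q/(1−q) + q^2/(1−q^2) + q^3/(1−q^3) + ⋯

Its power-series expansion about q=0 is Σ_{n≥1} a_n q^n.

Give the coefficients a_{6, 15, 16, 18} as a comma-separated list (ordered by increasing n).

4, 4, 5, 6

[q^6] f(6)=1,f(3)=1,f(2)=1,f(1)=1 ⇒ 4
n=15: 1·15 3·5 5·3 15·1  f→[1+1+1+1]=4
q^16  k|16↦f(k): 1:1 2:1 4:1 8:1 16:1  a_16=5
d|18:{1,2,3,6,9,18}  Σf=1+1+1+1+1+1=6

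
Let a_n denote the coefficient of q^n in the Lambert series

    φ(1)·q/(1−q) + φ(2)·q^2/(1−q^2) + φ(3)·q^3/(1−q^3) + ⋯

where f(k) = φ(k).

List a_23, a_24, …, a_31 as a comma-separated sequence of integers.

n=23: 23·1 1·23  φ→[22+1]=23
d|24:{24,12,8,6,4,3,2,1}  Σφ=8+4+4+2+2+2+1+1=24
d|25:{1,5,25}  Σφ=1+4+20=25
[q^26] φ(26)=12,φ(13)=12,φ(2)=1,φ(1)=1 ⇒ 26
q^27  k|27↦φ(k): 1:1 3:2 9:6 27:18  a_27=27
n=28: 28·1 14·2 7·4 4·7 2·14 1·28  φ→[12+6+6+2+1+1]=28
d|29:{29,1}  Σφ=28+1=29
n=30: 1·30 2·15 3·10 5·6 6·5 10·3 15·2 30·1  φ→[1+1+2+4+2+4+8+8]=30
[q^31] φ(1)=1,φ(31)=30 ⇒ 31

23, 24, 25, 26, 27, 28, 29, 30, 31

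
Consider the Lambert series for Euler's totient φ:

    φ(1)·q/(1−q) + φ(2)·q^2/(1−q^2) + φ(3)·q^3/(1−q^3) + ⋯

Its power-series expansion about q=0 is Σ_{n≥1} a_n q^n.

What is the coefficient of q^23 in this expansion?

[q^23] φ(23)=22,φ(1)=1 ⇒ 23

a_23 = 23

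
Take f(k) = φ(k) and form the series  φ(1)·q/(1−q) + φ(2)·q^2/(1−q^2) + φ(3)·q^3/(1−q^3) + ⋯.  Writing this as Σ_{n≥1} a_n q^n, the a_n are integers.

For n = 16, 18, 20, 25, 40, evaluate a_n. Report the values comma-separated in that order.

q^16  k|16↦φ(k): 16:8 8:4 4:2 2:1 1:1  a_16=16
[q^18] φ(18)=6,φ(9)=6,φ(6)=2,φ(3)=2,φ(2)=1,φ(1)=1 ⇒ 18
d|20:{20,10,5,4,2,1}  Σφ=8+4+4+2+1+1=20
n=25: 25·1 5·5 1·25  φ→[20+4+1]=25
q^40  k|40↦φ(k): 40:16 20:8 10:4 8:4 5:4 4:2 2:1 1:1  a_40=40

16, 18, 20, 25, 40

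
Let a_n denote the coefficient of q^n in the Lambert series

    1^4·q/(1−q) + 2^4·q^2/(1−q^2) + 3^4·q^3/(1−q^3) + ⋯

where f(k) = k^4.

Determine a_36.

[q^36] f(36)=1679616,f(18)=104976,f(12)=20736,f(9)=6561,f(6)=1296,f(4)=256,f(3)=81,f(2)=16,f(1)=1 ⇒ 1813539

a_36 = 1813539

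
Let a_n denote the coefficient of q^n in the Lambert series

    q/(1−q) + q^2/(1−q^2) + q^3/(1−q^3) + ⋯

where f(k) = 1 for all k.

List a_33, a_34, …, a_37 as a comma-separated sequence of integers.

n=33: 1·33 3·11 11·3 33·1  f→[1+1+1+1]=4
n=34: 1·34 2·17 17·2 34·1  f→[1+1+1+1]=4
d|35:{35,7,5,1}  Σf=1+1+1+1=4
[q^36] f(1)=1,f(2)=1,f(3)=1,f(4)=1,f(6)=1,f(9)=1,f(12)=1,f(18)=1,f(36)=1 ⇒ 9
d|37:{1,37}  Σf=1+1=2

4, 4, 4, 9, 2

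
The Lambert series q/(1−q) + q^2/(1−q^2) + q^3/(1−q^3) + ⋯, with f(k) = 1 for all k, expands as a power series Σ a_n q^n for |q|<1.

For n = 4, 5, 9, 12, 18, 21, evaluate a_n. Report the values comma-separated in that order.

3, 2, 3, 6, 6, 4

n=4: 1·4 2·2 4·1  f→[1+1+1]=3
[q^5] f(1)=1,f(5)=1 ⇒ 2
d|9:{1,3,9}  Σf=1+1+1=3
[q^12] f(1)=1,f(2)=1,f(3)=1,f(4)=1,f(6)=1,f(12)=1 ⇒ 6
d|18:{18,9,6,3,2,1}  Σf=1+1+1+1+1+1=6
[q^21] f(21)=1,f(7)=1,f(3)=1,f(1)=1 ⇒ 4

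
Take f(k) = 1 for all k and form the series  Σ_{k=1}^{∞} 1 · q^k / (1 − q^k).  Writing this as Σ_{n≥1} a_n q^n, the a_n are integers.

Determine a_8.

q^8  k|8↦f(k): 1:1 2:1 4:1 8:1  a_8=4

a_8 = 4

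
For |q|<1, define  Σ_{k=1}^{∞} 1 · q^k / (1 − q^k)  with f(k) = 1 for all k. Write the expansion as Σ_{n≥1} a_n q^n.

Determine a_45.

q^45  k|45↦f(k): 45:1 15:1 9:1 5:1 3:1 1:1  a_45=6

a_45 = 6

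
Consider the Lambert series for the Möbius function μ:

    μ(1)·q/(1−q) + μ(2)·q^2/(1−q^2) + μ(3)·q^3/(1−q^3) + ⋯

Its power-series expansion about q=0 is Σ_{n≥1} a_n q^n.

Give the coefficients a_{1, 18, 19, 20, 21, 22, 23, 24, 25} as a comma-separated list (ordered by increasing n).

n=1: 1·1  μ→[1]=1
d|18:{1,2,3,6,9,18}  Σμ=1+(-1)+(-1)+1+0+0=0
d|19:{1,19}  Σμ=1+(-1)=0
n=20: 20·1 10·2 5·4 4·5 2·10 1·20  μ→[0+1+(-1)+0+(-1)+1]=0
n=21: 1·21 3·7 7·3 21·1  μ→[1+(-1)+(-1)+1]=0
q^22  k|22↦μ(k): 22:1 11:-1 2:-1 1:1  a_22=0
[q^23] μ(1)=1,μ(23)=-1 ⇒ 0
q^24  k|24↦μ(k): 24:0 12:0 8:0 6:1 4:0 3:-1 2:-1 1:1  a_24=0
[q^25] μ(1)=1,μ(5)=-1,μ(25)=0 ⇒ 0

1, 0, 0, 0, 0, 0, 0, 0, 0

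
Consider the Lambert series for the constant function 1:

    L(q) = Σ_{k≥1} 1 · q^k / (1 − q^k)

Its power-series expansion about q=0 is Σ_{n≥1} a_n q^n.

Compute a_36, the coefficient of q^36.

a_36 = 9

q^36  k|36↦f(k): 1:1 2:1 3:1 4:1 6:1 9:1 12:1 18:1 36:1  a_36=9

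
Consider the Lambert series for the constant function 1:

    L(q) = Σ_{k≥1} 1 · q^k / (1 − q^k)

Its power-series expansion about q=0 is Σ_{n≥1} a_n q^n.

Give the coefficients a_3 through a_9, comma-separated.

n=3: 1·3 3·1  f→[1+1]=2
q^4  k|4↦f(k): 4:1 2:1 1:1  a_4=3
[q^5] f(1)=1,f(5)=1 ⇒ 2
n=6: 6·1 3·2 2·3 1·6  f→[1+1+1+1]=4
q^7  k|7↦f(k): 1:1 7:1  a_7=2
n=8: 1·8 2·4 4·2 8·1  f→[1+1+1+1]=4
n=9: 1·9 3·3 9·1  f→[1+1+1]=3

2, 3, 2, 4, 2, 4, 3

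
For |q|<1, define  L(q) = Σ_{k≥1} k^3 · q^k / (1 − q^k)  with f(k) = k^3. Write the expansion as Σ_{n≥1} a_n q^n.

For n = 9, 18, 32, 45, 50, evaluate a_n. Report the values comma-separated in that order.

[q^9] f(9)=729,f(3)=27,f(1)=1 ⇒ 757
[q^18] f(1)=1,f(2)=8,f(3)=27,f(6)=216,f(9)=729,f(18)=5832 ⇒ 6813
[q^32] f(1)=1,f(2)=8,f(4)=64,f(8)=512,f(16)=4096,f(32)=32768 ⇒ 37449
n=45: 45·1 15·3 9·5 5·9 3·15 1·45  f→[91125+3375+729+125+27+1]=95382
[q^50] f(1)=1,f(2)=8,f(5)=125,f(10)=1000,f(25)=15625,f(50)=125000 ⇒ 141759

757, 6813, 37449, 95382, 141759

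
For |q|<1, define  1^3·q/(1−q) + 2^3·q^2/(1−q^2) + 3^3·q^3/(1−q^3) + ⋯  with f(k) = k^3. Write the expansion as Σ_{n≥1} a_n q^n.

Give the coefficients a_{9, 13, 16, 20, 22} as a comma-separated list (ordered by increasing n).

n=9: 9·1 3·3 1·9  f→[729+27+1]=757
q^13  k|13↦f(k): 1:1 13:2197  a_13=2198
d|16:{1,2,4,8,16}  Σf=1+8+64+512+4096=4681
q^20  k|20↦f(k): 20:8000 10:1000 5:125 4:64 2:8 1:1  a_20=9198
d|22:{1,2,11,22}  Σf=1+8+1331+10648=11988

757, 2198, 4681, 9198, 11988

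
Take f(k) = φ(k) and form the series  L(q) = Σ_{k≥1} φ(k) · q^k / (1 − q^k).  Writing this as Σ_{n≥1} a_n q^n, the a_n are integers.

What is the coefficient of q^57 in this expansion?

q^57  k|57↦φ(k): 57:36 19:18 3:2 1:1  a_57=57

a_57 = 57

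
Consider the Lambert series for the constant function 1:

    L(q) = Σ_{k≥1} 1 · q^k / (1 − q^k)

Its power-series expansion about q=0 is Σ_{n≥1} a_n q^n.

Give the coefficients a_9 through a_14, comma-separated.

d|9:{9,3,1}  Σf=1+1+1=3
d|10:{10,5,2,1}  Σf=1+1+1+1=4
d|11:{11,1}  Σf=1+1=2
[q^12] f(1)=1,f(2)=1,f(3)=1,f(4)=1,f(6)=1,f(12)=1 ⇒ 6
d|13:{13,1}  Σf=1+1=2
n=14: 14·1 7·2 2·7 1·14  f→[1+1+1+1]=4

3, 4, 2, 6, 2, 4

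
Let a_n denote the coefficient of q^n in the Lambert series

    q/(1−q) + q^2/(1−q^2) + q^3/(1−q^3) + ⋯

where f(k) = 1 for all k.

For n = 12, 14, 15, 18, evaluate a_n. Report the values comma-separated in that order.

q^12  k|12↦f(k): 1:1 2:1 3:1 4:1 6:1 12:1  a_12=6
q^14  k|14↦f(k): 14:1 7:1 2:1 1:1  a_14=4
[q^15] f(1)=1,f(3)=1,f(5)=1,f(15)=1 ⇒ 4
d|18:{18,9,6,3,2,1}  Σf=1+1+1+1+1+1=6

6, 4, 4, 6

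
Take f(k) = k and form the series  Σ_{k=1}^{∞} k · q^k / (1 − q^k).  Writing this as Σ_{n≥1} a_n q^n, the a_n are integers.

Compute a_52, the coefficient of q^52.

a_52 = 98

n=52: 1·52 2·26 4·13 13·4 26·2 52·1  f→[1+2+4+13+26+52]=98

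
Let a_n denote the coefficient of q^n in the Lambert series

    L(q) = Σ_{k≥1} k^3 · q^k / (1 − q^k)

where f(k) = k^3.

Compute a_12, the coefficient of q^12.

[q^12] f(1)=1,f(2)=8,f(3)=27,f(4)=64,f(6)=216,f(12)=1728 ⇒ 2044

a_12 = 2044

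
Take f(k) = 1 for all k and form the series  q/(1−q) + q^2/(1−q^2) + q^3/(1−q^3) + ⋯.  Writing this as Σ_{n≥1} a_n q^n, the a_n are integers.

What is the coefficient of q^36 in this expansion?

a_36 = 9

q^36  k|36↦f(k): 1:1 2:1 3:1 4:1 6:1 9:1 12:1 18:1 36:1  a_36=9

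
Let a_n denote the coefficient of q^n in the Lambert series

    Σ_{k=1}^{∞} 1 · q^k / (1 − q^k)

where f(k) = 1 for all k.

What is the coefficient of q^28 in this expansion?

n=28: 28·1 14·2 7·4 4·7 2·14 1·28  f→[1+1+1+1+1+1]=6

a_28 = 6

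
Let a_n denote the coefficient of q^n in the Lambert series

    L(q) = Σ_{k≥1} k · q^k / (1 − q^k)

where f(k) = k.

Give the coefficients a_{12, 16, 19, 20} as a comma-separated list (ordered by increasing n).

[q^12] f(12)=12,f(6)=6,f(4)=4,f(3)=3,f(2)=2,f(1)=1 ⇒ 28
[q^16] f(1)=1,f(2)=2,f(4)=4,f(8)=8,f(16)=16 ⇒ 31
[q^19] f(1)=1,f(19)=19 ⇒ 20
d|20:{20,10,5,4,2,1}  Σf=20+10+5+4+2+1=42

28, 31, 20, 42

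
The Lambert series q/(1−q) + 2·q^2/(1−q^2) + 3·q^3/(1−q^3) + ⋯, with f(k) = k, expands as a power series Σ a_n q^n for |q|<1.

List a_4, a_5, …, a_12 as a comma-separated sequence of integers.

q^4  k|4↦f(k): 1:1 2:2 4:4  a_4=7
q^5  k|5↦f(k): 5:5 1:1  a_5=6
d|6:{1,2,3,6}  Σf=1+2+3+6=12
q^7  k|7↦f(k): 7:7 1:1  a_7=8
q^8  k|8↦f(k): 1:1 2:2 4:4 8:8  a_8=15
d|9:{9,3,1}  Σf=9+3+1=13
d|10:{10,5,2,1}  Σf=10+5+2+1=18
[q^11] f(11)=11,f(1)=1 ⇒ 12
d|12:{12,6,4,3,2,1}  Σf=12+6+4+3+2+1=28

7, 6, 12, 8, 15, 13, 18, 12, 28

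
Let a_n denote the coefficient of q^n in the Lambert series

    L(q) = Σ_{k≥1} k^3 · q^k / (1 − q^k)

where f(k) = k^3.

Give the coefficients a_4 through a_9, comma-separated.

73, 126, 252, 344, 585, 757

q^4  k|4↦f(k): 4:64 2:8 1:1  a_4=73
q^5  k|5↦f(k): 1:1 5:125  a_5=126
d|6:{1,2,3,6}  Σf=1+8+27+216=252
n=7: 7·1 1·7  f→[343+1]=344
[q^8] f(8)=512,f(4)=64,f(2)=8,f(1)=1 ⇒ 585
q^9  k|9↦f(k): 9:729 3:27 1:1  a_9=757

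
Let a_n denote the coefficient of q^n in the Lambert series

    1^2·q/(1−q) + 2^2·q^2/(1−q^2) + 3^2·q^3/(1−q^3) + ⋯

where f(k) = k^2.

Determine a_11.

d|11:{11,1}  Σf=121+1=122

a_11 = 122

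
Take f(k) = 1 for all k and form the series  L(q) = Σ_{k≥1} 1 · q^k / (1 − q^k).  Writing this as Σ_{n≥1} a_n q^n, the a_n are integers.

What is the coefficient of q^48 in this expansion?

a_48 = 10

d|48:{1,2,3,4,6,8,12,16,24,48}  Σf=1+1+1+1+1+1+1+1+1+1=10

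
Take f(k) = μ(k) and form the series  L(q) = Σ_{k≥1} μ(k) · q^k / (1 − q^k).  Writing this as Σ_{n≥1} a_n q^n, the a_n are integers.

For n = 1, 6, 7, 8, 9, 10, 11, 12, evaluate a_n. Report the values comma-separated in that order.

n=1: 1·1  μ→[1]=1
[q^6] μ(6)=1,μ(3)=-1,μ(2)=-1,μ(1)=1 ⇒ 0
n=7: 1·7 7·1  μ→[1+(-1)]=0
n=8: 8·1 4·2 2·4 1·8  μ→[0+0+(-1)+1]=0
d|9:{1,3,9}  Σμ=1+(-1)+0=0
d|10:{1,2,5,10}  Σμ=1+(-1)+(-1)+1=0
n=11: 11·1 1·11  μ→[(-1)+1]=0
d|12:{1,2,3,4,6,12}  Σμ=1+(-1)+(-1)+0+1+0=0

1, 0, 0, 0, 0, 0, 0, 0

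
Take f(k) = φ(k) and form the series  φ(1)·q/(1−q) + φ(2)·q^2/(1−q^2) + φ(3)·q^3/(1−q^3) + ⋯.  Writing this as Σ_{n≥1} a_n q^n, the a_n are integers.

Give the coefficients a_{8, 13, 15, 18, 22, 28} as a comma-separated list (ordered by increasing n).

d|8:{1,2,4,8}  Σφ=1+1+2+4=8
q^13  k|13↦φ(k): 1:1 13:12  a_13=13
[q^15] φ(15)=8,φ(5)=4,φ(3)=2,φ(1)=1 ⇒ 15
[q^18] φ(18)=6,φ(9)=6,φ(6)=2,φ(3)=2,φ(2)=1,φ(1)=1 ⇒ 18
q^22  k|22↦φ(k): 1:1 2:1 11:10 22:10  a_22=22
d|28:{1,2,4,7,14,28}  Σφ=1+1+2+6+6+12=28

8, 13, 15, 18, 22, 28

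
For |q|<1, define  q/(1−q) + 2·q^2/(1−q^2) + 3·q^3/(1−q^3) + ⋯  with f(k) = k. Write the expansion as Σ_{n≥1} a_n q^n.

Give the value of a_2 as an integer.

a_2 = 3

n=2: 2·1 1·2  f→[2+1]=3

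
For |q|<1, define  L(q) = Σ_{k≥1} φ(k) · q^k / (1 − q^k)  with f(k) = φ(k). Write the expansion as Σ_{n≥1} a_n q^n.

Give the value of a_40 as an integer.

n=40: 1·40 2·20 4·10 5·8 8·5 10·4 20·2 40·1  φ→[1+1+2+4+4+4+8+16]=40

a_40 = 40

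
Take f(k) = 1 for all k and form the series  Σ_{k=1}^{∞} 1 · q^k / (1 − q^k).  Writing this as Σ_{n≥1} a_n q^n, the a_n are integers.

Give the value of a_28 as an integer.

a_28 = 6

q^28  k|28↦f(k): 28:1 14:1 7:1 4:1 2:1 1:1  a_28=6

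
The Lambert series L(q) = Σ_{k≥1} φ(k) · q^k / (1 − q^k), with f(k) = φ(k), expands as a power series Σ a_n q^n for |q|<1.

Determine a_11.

[q^11] φ(1)=1,φ(11)=10 ⇒ 11

a_11 = 11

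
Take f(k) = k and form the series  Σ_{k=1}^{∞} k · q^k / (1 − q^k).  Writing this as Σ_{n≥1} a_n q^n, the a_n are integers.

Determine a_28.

n=28: 1·28 2·14 4·7 7·4 14·2 28·1  f→[1+2+4+7+14+28]=56

a_28 = 56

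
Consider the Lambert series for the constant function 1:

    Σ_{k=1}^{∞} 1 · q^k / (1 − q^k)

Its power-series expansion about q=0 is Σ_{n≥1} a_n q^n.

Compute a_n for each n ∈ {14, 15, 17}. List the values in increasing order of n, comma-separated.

n=14: 14·1 7·2 2·7 1·14  f→[1+1+1+1]=4
d|15:{1,3,5,15}  Σf=1+1+1+1=4
q^17  k|17↦f(k): 1:1 17:1  a_17=2

4, 4, 2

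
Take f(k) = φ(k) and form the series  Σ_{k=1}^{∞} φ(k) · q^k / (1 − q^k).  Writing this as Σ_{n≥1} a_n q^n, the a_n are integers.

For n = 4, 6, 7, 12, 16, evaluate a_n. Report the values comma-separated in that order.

n=4: 1·4 2·2 4·1  φ→[1+1+2]=4
d|6:{6,3,2,1}  Σφ=2+2+1+1=6
[q^7] φ(1)=1,φ(7)=6 ⇒ 7
d|12:{1,2,3,4,6,12}  Σφ=1+1+2+2+2+4=12
d|16:{16,8,4,2,1}  Σφ=8+4+2+1+1=16

4, 6, 7, 12, 16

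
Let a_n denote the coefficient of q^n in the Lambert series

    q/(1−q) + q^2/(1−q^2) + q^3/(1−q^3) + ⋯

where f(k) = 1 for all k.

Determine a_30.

a_30 = 8

d|30:{30,15,10,6,5,3,2,1}  Σf=1+1+1+1+1+1+1+1=8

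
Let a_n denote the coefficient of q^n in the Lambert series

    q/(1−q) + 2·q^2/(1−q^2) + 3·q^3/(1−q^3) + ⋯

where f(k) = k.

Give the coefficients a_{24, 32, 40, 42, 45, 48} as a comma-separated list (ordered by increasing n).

60, 63, 90, 96, 78, 124

n=24: 24·1 12·2 8·3 6·4 4·6 3·8 2·12 1·24  f→[24+12+8+6+4+3+2+1]=60
n=32: 1·32 2·16 4·8 8·4 16·2 32·1  f→[1+2+4+8+16+32]=63
n=40: 40·1 20·2 10·4 8·5 5·8 4·10 2·20 1·40  f→[40+20+10+8+5+4+2+1]=90
n=42: 1·42 2·21 3·14 6·7 7·6 14·3 21·2 42·1  f→[1+2+3+6+7+14+21+42]=96
n=45: 1·45 3·15 5·9 9·5 15·3 45·1  f→[1+3+5+9+15+45]=78
[q^48] f(1)=1,f(2)=2,f(3)=3,f(4)=4,f(6)=6,f(8)=8,f(12)=12,f(16)=16,f(24)=24,f(48)=48 ⇒ 124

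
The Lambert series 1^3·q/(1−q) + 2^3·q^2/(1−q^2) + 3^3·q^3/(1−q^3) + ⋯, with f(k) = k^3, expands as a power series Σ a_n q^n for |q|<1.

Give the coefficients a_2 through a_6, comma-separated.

q^2  k|2↦f(k): 1:1 2:8  a_2=9
q^3  k|3↦f(k): 3:27 1:1  a_3=28
[q^4] f(1)=1,f(2)=8,f(4)=64 ⇒ 73
n=5: 1·5 5·1  f→[1+125]=126
q^6  k|6↦f(k): 6:216 3:27 2:8 1:1  a_6=252

9, 28, 73, 126, 252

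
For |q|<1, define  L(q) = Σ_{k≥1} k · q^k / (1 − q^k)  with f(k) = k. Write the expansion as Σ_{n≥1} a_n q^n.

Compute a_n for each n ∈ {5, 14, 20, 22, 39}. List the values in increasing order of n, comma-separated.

d|5:{1,5}  Σf=1+5=6
[q^14] f(1)=1,f(2)=2,f(7)=7,f(14)=14 ⇒ 24
d|20:{20,10,5,4,2,1}  Σf=20+10+5+4+2+1=42
[q^22] f(22)=22,f(11)=11,f(2)=2,f(1)=1 ⇒ 36
d|39:{1,3,13,39}  Σf=1+3+13+39=56

6, 24, 42, 36, 56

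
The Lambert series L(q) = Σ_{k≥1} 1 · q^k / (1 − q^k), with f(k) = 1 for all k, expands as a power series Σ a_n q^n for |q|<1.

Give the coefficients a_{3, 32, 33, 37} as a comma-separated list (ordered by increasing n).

2, 6, 4, 2

n=3: 3·1 1·3  f→[1+1]=2
[q^32] f(32)=1,f(16)=1,f(8)=1,f(4)=1,f(2)=1,f(1)=1 ⇒ 6
q^33  k|33↦f(k): 33:1 11:1 3:1 1:1  a_33=4
n=37: 1·37 37·1  f→[1+1]=2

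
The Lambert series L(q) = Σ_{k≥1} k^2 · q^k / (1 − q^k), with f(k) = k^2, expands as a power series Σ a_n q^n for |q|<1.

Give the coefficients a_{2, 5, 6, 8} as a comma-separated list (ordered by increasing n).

5, 26, 50, 85

q^2  k|2↦f(k): 2:4 1:1  a_2=5
q^5  k|5↦f(k): 5:25 1:1  a_5=26
q^6  k|6↦f(k): 1:1 2:4 3:9 6:36  a_6=50
[q^8] f(1)=1,f(2)=4,f(4)=16,f(8)=64 ⇒ 85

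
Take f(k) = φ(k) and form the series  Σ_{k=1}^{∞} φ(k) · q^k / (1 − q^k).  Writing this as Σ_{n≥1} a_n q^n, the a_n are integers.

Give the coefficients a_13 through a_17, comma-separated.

d|13:{13,1}  Σφ=12+1=13
q^14  k|14↦φ(k): 1:1 2:1 7:6 14:6  a_14=14
[q^15] φ(15)=8,φ(5)=4,φ(3)=2,φ(1)=1 ⇒ 15
n=16: 1·16 2·8 4·4 8·2 16·1  φ→[1+1+2+4+8]=16
d|17:{17,1}  Σφ=16+1=17

13, 14, 15, 16, 17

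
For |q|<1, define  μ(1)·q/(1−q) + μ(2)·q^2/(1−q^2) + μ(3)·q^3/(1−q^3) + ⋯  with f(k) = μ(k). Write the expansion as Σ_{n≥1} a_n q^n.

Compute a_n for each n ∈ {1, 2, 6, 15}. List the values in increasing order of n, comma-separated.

n=1: 1·1  μ→[1]=1
d|2:{2,1}  Σμ=(-1)+1=0
d|6:{6,3,2,1}  Σμ=1+(-1)+(-1)+1=0
n=15: 1·15 3·5 5·3 15·1  μ→[1+(-1)+(-1)+1]=0

1, 0, 0, 0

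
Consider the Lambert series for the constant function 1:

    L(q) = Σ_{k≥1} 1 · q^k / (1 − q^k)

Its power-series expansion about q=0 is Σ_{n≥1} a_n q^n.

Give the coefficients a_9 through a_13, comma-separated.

q^9  k|9↦f(k): 1:1 3:1 9:1  a_9=3
q^10  k|10↦f(k): 10:1 5:1 2:1 1:1  a_10=4
d|11:{11,1}  Σf=1+1=2
d|12:{1,2,3,4,6,12}  Σf=1+1+1+1+1+1=6
d|13:{13,1}  Σf=1+1=2

3, 4, 2, 6, 2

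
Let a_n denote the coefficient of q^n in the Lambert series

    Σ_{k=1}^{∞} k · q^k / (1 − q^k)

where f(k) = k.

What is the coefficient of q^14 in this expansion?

q^14  k|14↦f(k): 14:14 7:7 2:2 1:1  a_14=24

a_14 = 24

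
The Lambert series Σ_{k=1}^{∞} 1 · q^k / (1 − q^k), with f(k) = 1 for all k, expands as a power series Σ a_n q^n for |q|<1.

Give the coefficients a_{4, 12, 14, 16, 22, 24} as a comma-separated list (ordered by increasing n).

3, 6, 4, 5, 4, 8

n=4: 1·4 2·2 4·1  f→[1+1+1]=3
q^12  k|12↦f(k): 1:1 2:1 3:1 4:1 6:1 12:1  a_12=6
[q^14] f(1)=1,f(2)=1,f(7)=1,f(14)=1 ⇒ 4
n=16: 16·1 8·2 4·4 2·8 1·16  f→[1+1+1+1+1]=5
n=22: 1·22 2·11 11·2 22·1  f→[1+1+1+1]=4
d|24:{24,12,8,6,4,3,2,1}  Σf=1+1+1+1+1+1+1+1=8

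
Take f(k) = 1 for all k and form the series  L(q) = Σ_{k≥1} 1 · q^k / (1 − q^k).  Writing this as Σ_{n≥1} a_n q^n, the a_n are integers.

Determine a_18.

a_18 = 6

q^18  k|18↦f(k): 1:1 2:1 3:1 6:1 9:1 18:1  a_18=6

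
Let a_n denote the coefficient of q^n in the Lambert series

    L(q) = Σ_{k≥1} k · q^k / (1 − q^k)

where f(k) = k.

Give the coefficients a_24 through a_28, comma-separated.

60, 31, 42, 40, 56

[q^24] f(24)=24,f(12)=12,f(8)=8,f(6)=6,f(4)=4,f(3)=3,f(2)=2,f(1)=1 ⇒ 60
[q^25] f(1)=1,f(5)=5,f(25)=25 ⇒ 31
q^26  k|26↦f(k): 26:26 13:13 2:2 1:1  a_26=42
d|27:{27,9,3,1}  Σf=27+9+3+1=40
q^28  k|28↦f(k): 28:28 14:14 7:7 4:4 2:2 1:1  a_28=56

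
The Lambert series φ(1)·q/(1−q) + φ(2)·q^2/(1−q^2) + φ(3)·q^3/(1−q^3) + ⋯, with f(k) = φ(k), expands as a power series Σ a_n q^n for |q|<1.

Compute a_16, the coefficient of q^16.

d|16:{16,8,4,2,1}  Σφ=8+4+2+1+1=16

a_16 = 16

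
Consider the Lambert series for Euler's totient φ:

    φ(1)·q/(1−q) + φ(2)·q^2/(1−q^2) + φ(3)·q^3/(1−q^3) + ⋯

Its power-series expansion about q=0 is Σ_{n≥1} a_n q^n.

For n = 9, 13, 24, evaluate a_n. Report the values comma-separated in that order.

d|9:{1,3,9}  Σφ=1+2+6=9
n=13: 13·1 1·13  φ→[12+1]=13
n=24: 24·1 12·2 8·3 6·4 4·6 3·8 2·12 1·24  φ→[8+4+4+2+2+2+1+1]=24

9, 13, 24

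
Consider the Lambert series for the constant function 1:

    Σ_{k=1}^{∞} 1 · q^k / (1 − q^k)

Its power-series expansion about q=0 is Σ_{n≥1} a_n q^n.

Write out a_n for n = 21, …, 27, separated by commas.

n=21: 21·1 7·3 3·7 1·21  f→[1+1+1+1]=4
n=22: 22·1 11·2 2·11 1·22  f→[1+1+1+1]=4
q^23  k|23↦f(k): 1:1 23:1  a_23=2
d|24:{1,2,3,4,6,8,12,24}  Σf=1+1+1+1+1+1+1+1=8
q^25  k|25↦f(k): 25:1 5:1 1:1  a_25=3
d|26:{1,2,13,26}  Σf=1+1+1+1=4
q^27  k|27↦f(k): 1:1 3:1 9:1 27:1  a_27=4

4, 4, 2, 8, 3, 4, 4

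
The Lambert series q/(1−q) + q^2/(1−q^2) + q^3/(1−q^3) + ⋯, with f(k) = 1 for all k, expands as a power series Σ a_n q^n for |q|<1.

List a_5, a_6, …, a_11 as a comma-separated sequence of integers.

[q^5] f(5)=1,f(1)=1 ⇒ 2
q^6  k|6↦f(k): 6:1 3:1 2:1 1:1  a_6=4
[q^7] f(7)=1,f(1)=1 ⇒ 2
q^8  k|8↦f(k): 1:1 2:1 4:1 8:1  a_8=4
[q^9] f(1)=1,f(3)=1,f(9)=1 ⇒ 3
[q^10] f(10)=1,f(5)=1,f(2)=1,f(1)=1 ⇒ 4
[q^11] f(1)=1,f(11)=1 ⇒ 2

2, 4, 2, 4, 3, 4, 2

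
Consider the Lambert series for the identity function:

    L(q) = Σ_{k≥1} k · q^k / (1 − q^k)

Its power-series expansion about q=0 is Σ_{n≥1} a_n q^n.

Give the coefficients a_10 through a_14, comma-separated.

18, 12, 28, 14, 24

[q^10] f(10)=10,f(5)=5,f(2)=2,f(1)=1 ⇒ 18
[q^11] f(11)=11,f(1)=1 ⇒ 12
n=12: 12·1 6·2 4·3 3·4 2·6 1·12  f→[12+6+4+3+2+1]=28
n=13: 13·1 1·13  f→[13+1]=14
d|14:{1,2,7,14}  Σf=1+2+7+14=24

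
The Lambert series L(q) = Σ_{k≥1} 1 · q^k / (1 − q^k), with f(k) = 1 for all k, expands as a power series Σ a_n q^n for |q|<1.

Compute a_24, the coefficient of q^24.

[q^24] f(1)=1,f(2)=1,f(3)=1,f(4)=1,f(6)=1,f(8)=1,f(12)=1,f(24)=1 ⇒ 8

a_24 = 8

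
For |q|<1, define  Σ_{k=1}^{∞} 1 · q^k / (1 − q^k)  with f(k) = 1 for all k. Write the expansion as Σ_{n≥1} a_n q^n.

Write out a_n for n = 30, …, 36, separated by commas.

[q^30] f(1)=1,f(2)=1,f(3)=1,f(5)=1,f(6)=1,f(10)=1,f(15)=1,f(30)=1 ⇒ 8
[q^31] f(31)=1,f(1)=1 ⇒ 2
n=32: 32·1 16·2 8·4 4·8 2·16 1·32  f→[1+1+1+1+1+1]=6
[q^33] f(33)=1,f(11)=1,f(3)=1,f(1)=1 ⇒ 4
d|34:{34,17,2,1}  Σf=1+1+1+1=4
[q^35] f(1)=1,f(5)=1,f(7)=1,f(35)=1 ⇒ 4
d|36:{36,18,12,9,6,4,3,2,1}  Σf=1+1+1+1+1+1+1+1+1=9

8, 2, 6, 4, 4, 4, 9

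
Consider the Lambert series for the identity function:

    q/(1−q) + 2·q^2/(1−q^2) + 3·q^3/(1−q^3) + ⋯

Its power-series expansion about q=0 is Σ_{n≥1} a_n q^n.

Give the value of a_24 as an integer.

n=24: 24·1 12·2 8·3 6·4 4·6 3·8 2·12 1·24  f→[24+12+8+6+4+3+2+1]=60

a_24 = 60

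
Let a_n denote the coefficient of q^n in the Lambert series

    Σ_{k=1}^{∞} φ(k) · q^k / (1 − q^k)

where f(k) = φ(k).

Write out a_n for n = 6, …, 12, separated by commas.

[q^6] φ(6)=2,φ(3)=2,φ(2)=1,φ(1)=1 ⇒ 6
d|7:{7,1}  Σφ=6+1=7
d|8:{1,2,4,8}  Σφ=1+1+2+4=8
q^9  k|9↦φ(k): 1:1 3:2 9:6  a_9=9
d|10:{10,5,2,1}  Σφ=4+4+1+1=10
d|11:{1,11}  Σφ=1+10=11
d|12:{1,2,3,4,6,12}  Σφ=1+1+2+2+2+4=12

6, 7, 8, 9, 10, 11, 12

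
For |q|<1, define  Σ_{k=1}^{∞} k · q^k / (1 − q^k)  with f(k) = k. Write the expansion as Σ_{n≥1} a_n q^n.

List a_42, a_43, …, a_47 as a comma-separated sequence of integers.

q^42  k|42↦f(k): 1:1 2:2 3:3 6:6 7:7 14:14 21:21 42:42  a_42=96
n=43: 1·43 43·1  f→[1+43]=44
d|44:{44,22,11,4,2,1}  Σf=44+22+11+4+2+1=84
n=45: 1·45 3·15 5·9 9·5 15·3 45·1  f→[1+3+5+9+15+45]=78
[q^46] f(1)=1,f(2)=2,f(23)=23,f(46)=46 ⇒ 72
[q^47] f(1)=1,f(47)=47 ⇒ 48

96, 44, 84, 78, 72, 48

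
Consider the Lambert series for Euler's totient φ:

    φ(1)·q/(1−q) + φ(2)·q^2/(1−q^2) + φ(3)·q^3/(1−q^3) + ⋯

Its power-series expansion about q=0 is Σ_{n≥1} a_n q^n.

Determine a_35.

[q^35] φ(35)=24,φ(7)=6,φ(5)=4,φ(1)=1 ⇒ 35

a_35 = 35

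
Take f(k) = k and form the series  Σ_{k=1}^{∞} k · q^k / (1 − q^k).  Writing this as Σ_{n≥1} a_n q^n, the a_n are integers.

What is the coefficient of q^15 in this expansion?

a_15 = 24

d|15:{1,3,5,15}  Σf=1+3+5+15=24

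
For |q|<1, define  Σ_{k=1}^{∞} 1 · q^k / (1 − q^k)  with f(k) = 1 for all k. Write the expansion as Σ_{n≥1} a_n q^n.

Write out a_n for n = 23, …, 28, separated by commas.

2, 8, 3, 4, 4, 6

n=23: 23·1 1·23  f→[1+1]=2
[q^24] f(24)=1,f(12)=1,f(8)=1,f(6)=1,f(4)=1,f(3)=1,f(2)=1,f(1)=1 ⇒ 8
[q^25] f(25)=1,f(5)=1,f(1)=1 ⇒ 3
d|26:{26,13,2,1}  Σf=1+1+1+1=4
[q^27] f(27)=1,f(9)=1,f(3)=1,f(1)=1 ⇒ 4
[q^28] f(1)=1,f(2)=1,f(4)=1,f(7)=1,f(14)=1,f(28)=1 ⇒ 6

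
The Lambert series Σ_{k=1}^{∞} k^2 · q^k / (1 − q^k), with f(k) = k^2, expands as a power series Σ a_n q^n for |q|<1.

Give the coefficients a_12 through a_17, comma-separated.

d|12:{1,2,3,4,6,12}  Σf=1+4+9+16+36+144=210
n=13: 1·13 13·1  f→[1+169]=170
d|14:{1,2,7,14}  Σf=1+4+49+196=250
[q^15] f(1)=1,f(3)=9,f(5)=25,f(15)=225 ⇒ 260
n=16: 16·1 8·2 4·4 2·8 1·16  f→[256+64+16+4+1]=341
d|17:{1,17}  Σf=1+289=290

210, 170, 250, 260, 341, 290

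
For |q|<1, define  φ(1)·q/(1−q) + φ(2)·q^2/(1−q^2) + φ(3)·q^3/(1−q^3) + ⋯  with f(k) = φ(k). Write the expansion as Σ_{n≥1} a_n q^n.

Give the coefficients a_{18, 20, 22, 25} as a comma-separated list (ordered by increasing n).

[q^18] φ(18)=6,φ(9)=6,φ(6)=2,φ(3)=2,φ(2)=1,φ(1)=1 ⇒ 18
d|20:{20,10,5,4,2,1}  Σφ=8+4+4+2+1+1=20
[q^22] φ(1)=1,φ(2)=1,φ(11)=10,φ(22)=10 ⇒ 22
q^25  k|25↦φ(k): 1:1 5:4 25:20  a_25=25

18, 20, 22, 25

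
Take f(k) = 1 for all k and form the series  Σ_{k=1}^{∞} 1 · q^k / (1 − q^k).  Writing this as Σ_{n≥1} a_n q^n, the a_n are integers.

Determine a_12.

n=12: 12·1 6·2 4·3 3·4 2·6 1·12  f→[1+1+1+1+1+1]=6

a_12 = 6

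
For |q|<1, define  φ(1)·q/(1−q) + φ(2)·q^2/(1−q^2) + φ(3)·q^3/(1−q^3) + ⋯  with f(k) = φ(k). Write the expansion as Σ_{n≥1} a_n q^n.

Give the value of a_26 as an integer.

q^26  k|26↦φ(k): 1:1 2:1 13:12 26:12  a_26=26

a_26 = 26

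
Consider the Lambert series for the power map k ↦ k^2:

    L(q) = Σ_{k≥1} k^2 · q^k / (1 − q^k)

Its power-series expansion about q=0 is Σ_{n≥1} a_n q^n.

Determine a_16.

a_16 = 341

q^16  k|16↦f(k): 1:1 2:4 4:16 8:64 16:256  a_16=341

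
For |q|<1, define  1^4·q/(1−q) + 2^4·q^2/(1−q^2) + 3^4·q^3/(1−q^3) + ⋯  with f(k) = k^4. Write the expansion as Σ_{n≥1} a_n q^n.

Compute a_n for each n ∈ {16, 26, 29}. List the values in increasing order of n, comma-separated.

[q^16] f(1)=1,f(2)=16,f(4)=256,f(8)=4096,f(16)=65536 ⇒ 69905
[q^26] f(1)=1,f(2)=16,f(13)=28561,f(26)=456976 ⇒ 485554
d|29:{1,29}  Σf=1+707281=707282

69905, 485554, 707282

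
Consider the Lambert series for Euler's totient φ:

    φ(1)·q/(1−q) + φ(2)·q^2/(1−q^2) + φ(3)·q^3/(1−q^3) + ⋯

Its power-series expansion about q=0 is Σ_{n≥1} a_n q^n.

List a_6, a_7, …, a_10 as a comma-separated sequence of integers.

d|6:{6,3,2,1}  Σφ=2+2+1+1=6
n=7: 7·1 1·7  φ→[6+1]=7
d|8:{1,2,4,8}  Σφ=1+1+2+4=8
n=9: 9·1 3·3 1·9  φ→[6+2+1]=9
[q^10] φ(10)=4,φ(5)=4,φ(2)=1,φ(1)=1 ⇒ 10

6, 7, 8, 9, 10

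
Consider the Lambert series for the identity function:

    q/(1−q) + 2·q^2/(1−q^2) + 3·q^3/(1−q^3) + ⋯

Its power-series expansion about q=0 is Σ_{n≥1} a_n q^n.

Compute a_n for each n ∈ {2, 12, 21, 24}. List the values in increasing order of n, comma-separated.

[q^2] f(1)=1,f(2)=2 ⇒ 3
n=12: 1·12 2·6 3·4 4·3 6·2 12·1  f→[1+2+3+4+6+12]=28
q^21  k|21↦f(k): 21:21 7:7 3:3 1:1  a_21=32
d|24:{24,12,8,6,4,3,2,1}  Σf=24+12+8+6+4+3+2+1=60

3, 28, 32, 60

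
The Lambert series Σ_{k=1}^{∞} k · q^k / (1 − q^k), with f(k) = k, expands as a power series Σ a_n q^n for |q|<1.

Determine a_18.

n=18: 18·1 9·2 6·3 3·6 2·9 1·18  f→[18+9+6+3+2+1]=39

a_18 = 39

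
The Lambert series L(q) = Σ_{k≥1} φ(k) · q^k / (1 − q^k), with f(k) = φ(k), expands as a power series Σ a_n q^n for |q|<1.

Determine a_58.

d|58:{58,29,2,1}  Σφ=28+28+1+1=58

a_58 = 58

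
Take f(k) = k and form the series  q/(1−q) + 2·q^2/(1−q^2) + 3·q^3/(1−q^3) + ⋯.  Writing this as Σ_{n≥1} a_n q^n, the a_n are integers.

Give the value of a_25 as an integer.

n=25: 1·25 5·5 25·1  f→[1+5+25]=31

a_25 = 31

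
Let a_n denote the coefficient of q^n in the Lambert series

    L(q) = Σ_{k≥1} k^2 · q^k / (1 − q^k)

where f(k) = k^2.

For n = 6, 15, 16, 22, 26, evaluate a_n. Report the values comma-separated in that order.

50, 260, 341, 610, 850

n=6: 1·6 2·3 3·2 6·1  f→[1+4+9+36]=50
q^15  k|15↦f(k): 15:225 5:25 3:9 1:1  a_15=260
[q^16] f(1)=1,f(2)=4,f(4)=16,f(8)=64,f(16)=256 ⇒ 341
d|22:{22,11,2,1}  Σf=484+121+4+1=610
[q^26] f(1)=1,f(2)=4,f(13)=169,f(26)=676 ⇒ 850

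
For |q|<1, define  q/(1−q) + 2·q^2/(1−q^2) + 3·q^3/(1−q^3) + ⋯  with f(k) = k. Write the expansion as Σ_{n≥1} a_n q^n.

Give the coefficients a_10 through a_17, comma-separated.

d|10:{10,5,2,1}  Σf=10+5+2+1=18
n=11: 1·11 11·1  f→[1+11]=12
q^12  k|12↦f(k): 12:12 6:6 4:4 3:3 2:2 1:1  a_12=28
[q^13] f(1)=1,f(13)=13 ⇒ 14
n=14: 1·14 2·7 7·2 14·1  f→[1+2+7+14]=24
n=15: 15·1 5·3 3·5 1·15  f→[15+5+3+1]=24
n=16: 16·1 8·2 4·4 2·8 1·16  f→[16+8+4+2+1]=31
[q^17] f(17)=17,f(1)=1 ⇒ 18

18, 12, 28, 14, 24, 24, 31, 18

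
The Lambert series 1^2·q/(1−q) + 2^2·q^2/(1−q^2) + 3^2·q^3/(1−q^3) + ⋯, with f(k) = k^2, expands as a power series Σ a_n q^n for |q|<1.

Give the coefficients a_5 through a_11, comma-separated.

q^5  k|5↦f(k): 5:25 1:1  a_5=26
[q^6] f(1)=1,f(2)=4,f(3)=9,f(6)=36 ⇒ 50
n=7: 7·1 1·7  f→[49+1]=50
[q^8] f(8)=64,f(4)=16,f(2)=4,f(1)=1 ⇒ 85
n=9: 1·9 3·3 9·1  f→[1+9+81]=91
d|10:{1,2,5,10}  Σf=1+4+25+100=130
[q^11] f(1)=1,f(11)=121 ⇒ 122

26, 50, 50, 85, 91, 130, 122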